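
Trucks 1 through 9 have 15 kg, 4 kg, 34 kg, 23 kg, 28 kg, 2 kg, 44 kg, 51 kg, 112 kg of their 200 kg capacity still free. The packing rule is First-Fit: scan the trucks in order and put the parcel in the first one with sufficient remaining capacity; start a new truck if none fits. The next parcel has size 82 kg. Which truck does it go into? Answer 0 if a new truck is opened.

Trucks with room: truck 9 (112 kg).
The first with room is truck 9.

9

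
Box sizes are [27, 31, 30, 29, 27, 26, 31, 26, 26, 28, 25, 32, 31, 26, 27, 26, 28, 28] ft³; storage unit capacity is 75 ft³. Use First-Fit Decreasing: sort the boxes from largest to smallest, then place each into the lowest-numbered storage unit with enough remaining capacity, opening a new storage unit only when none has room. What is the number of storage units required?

Sorted descending: 32, 31, 31, 31, 30, 29, 28, 28, 28, 27, 27, 27, 26, 26, 26, 26, 26, 25.
storage unit 1: place 32 ft³, 43 ft³ left
storage unit 1: place 31 ft³, 12 ft³ left
storage unit 2: place 31 ft³, 44 ft³ left
storage unit 2: place 31 ft³, 13 ft³ left
storage unit 3: place 30 ft³, 45 ft³ left
storage unit 3: place 29 ft³, 16 ft³ left
storage unit 4: place 28 ft³, 47 ft³ left
storage unit 4: place 28 ft³, 19 ft³ left
storage unit 5: place 28 ft³, 47 ft³ left
storage unit 5: place 27 ft³, 20 ft³ left
storage unit 6: place 27 ft³, 48 ft³ left
storage unit 6: place 27 ft³, 21 ft³ left
storage unit 7: place 26 ft³, 49 ft³ left
storage unit 7: place 26 ft³, 23 ft³ left
storage unit 8: place 26 ft³, 49 ft³ left
storage unit 8: place 26 ft³, 23 ft³ left
storage unit 9: place 26 ft³, 49 ft³ left
storage unit 9: place 25 ft³, 24 ft³ left
Final storage units: [32,31] [31,31] [30,29] [28,28] [28,27] [27,27] [26,26] [26,26] [26,25].

9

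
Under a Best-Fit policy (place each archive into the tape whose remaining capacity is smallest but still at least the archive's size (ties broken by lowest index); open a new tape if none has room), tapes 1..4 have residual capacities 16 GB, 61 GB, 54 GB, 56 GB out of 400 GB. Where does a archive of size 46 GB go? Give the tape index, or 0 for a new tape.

Tapes with room: tape 2 (61 GB), tape 3 (54 GB), tape 4 (56 GB).
Tightest fit is tape 3 with 54 GB free.

3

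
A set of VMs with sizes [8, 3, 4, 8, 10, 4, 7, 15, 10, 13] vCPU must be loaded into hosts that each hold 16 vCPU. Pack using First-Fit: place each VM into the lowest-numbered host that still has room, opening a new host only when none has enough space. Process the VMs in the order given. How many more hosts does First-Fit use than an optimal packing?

First-Fit: [8,3,4] [8,4] [10] [7] [15] [10] [13] → 7 hosts.
Total size 82 vCPU; any packing needs at least ⌈82/16⌉ = 6 hosts.
An optimal packing achieves that bound: [15] [13,3] [10,4] [10,4] [8,8] [7] → 6 hosts.
Excess: 7 − 6 = 1.

1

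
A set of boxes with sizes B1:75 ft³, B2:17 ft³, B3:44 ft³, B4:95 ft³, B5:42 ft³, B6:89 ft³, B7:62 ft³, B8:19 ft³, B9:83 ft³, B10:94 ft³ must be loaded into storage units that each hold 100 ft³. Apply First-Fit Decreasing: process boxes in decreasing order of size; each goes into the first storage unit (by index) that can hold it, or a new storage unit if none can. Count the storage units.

Sorted descending: 95, 94, 89, 83, 75, 62, 44, 42, 19, 17.
Put 95 ft³ in storage unit 1; 5 ft³ remain.
Put 94 ft³ in storage unit 2; 6 ft³ remain.
Put 89 ft³ in storage unit 3; 11 ft³ remain.
Put 83 ft³ in storage unit 4; 17 ft³ remain.
Put 75 ft³ in storage unit 5; 25 ft³ remain.
Put 62 ft³ in storage unit 6; 38 ft³ remain.
Put 44 ft³ in storage unit 7; 56 ft³ remain.
Put 42 ft³ in storage unit 7; 14 ft³ remain.
Put 19 ft³ in storage unit 5; 6 ft³ remain.
Put 17 ft³ in storage unit 4; 0 ft³ remain.

7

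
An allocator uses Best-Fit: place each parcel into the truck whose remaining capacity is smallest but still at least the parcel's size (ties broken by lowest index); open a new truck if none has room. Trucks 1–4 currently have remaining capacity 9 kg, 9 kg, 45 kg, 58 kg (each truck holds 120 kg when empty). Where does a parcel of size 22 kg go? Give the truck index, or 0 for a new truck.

Trucks with room: truck 3 (45 kg), truck 4 (58 kg).
Tightest fit is truck 3 with 45 kg free.

3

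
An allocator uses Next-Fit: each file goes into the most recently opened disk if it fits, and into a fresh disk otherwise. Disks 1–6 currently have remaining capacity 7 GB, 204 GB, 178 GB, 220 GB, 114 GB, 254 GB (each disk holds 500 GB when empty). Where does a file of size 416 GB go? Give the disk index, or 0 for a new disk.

0

Next-Fit only looks at disk 6, which has 254 GB free.
416 GB does not fit, so a new disk is opened.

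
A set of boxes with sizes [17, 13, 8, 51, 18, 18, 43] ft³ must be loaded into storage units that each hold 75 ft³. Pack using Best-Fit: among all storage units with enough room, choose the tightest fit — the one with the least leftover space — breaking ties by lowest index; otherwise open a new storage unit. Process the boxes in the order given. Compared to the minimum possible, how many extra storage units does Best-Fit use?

0

Best-Fit: [17,13,8,18] [51,18] [43] → 3 storage units.
Total size 168 ft³; any packing needs at least ⌈168/75⌉ = 3 storage units.
So 3 is already optimal.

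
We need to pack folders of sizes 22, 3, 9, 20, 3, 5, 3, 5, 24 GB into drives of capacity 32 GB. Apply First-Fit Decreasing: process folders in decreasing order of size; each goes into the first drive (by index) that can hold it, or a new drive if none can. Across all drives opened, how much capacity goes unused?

Sorted descending: 24, 22, 20, 9, 5, 5, 3, 3, 3.
24 GB → drive 1 (remaining 8 GB)
22 GB → drive 2 (remaining 10 GB)
20 GB → drive 3 (remaining 12 GB)
9 GB → drive 2 (remaining 1 GB)
5 GB → drive 1 (remaining 3 GB)
5 GB → drive 3 (remaining 7 GB)
3 GB → drive 1 (remaining 0 GB)
3 GB → drive 3 (remaining 4 GB)
3 GB → drive 3 (remaining 1 GB)
3 drives × 32 GB = 96 GB; used 94 GB; unused 2 GB.

2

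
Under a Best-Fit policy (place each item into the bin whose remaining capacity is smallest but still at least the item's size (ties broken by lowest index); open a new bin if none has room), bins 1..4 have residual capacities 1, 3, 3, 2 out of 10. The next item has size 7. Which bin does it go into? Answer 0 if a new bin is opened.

0

No bin has ≥ 7 free, so a new bin is opened.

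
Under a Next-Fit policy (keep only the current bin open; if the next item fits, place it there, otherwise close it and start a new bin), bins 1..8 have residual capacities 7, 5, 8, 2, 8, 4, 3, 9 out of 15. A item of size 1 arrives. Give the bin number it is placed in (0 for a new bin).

8

Next-Fit only looks at bin 8, which has 9 free.
1 fits there.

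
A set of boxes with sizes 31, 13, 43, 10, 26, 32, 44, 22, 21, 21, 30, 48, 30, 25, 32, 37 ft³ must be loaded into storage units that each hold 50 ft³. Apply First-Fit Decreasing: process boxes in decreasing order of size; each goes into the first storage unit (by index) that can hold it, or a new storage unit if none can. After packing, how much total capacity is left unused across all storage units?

Sorted descending: 48, 44, 43, 37, 32, 32, 31, 30, 30, 26, 25, 22, 21, 21, 13, 10.
storage unit 1: place 48 ft³, 2 ft³ left
storage unit 2: place 44 ft³, 6 ft³ left
storage unit 3: place 43 ft³, 7 ft³ left
storage unit 4: place 37 ft³, 13 ft³ left
storage unit 5: place 32 ft³, 18 ft³ left
storage unit 6: place 32 ft³, 18 ft³ left
storage unit 7: place 31 ft³, 19 ft³ left
storage unit 8: place 30 ft³, 20 ft³ left
storage unit 9: place 30 ft³, 20 ft³ left
storage unit 10: place 26 ft³, 24 ft³ left
storage unit 11: place 25 ft³, 25 ft³ left
storage unit 10: place 22 ft³, 2 ft³ left
storage unit 11: place 21 ft³, 4 ft³ left
storage unit 12: place 21 ft³, 29 ft³ left
storage unit 4: place 13 ft³, 0 ft³ left
storage unit 5: place 10 ft³, 8 ft³ left
12 storage units × 50 ft³ = 600 ft³; used 465 ft³; unused 135 ft³.

135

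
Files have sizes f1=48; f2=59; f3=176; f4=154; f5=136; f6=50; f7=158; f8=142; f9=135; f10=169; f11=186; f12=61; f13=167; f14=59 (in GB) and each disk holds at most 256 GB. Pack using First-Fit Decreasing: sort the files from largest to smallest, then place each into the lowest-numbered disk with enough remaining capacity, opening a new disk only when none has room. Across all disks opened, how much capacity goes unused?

604

Sorted descending: 186, 176, 169, 167, 158, 154, 142, 136, 135, 61, 59, 59, 50, 48.
Put 186 GB in disk 1; 70 GB remain.
Put 176 GB in disk 2; 80 GB remain.
Put 169 GB in disk 3; 87 GB remain.
Put 167 GB in disk 4; 89 GB remain.
Put 158 GB in disk 5; 98 GB remain.
Put 154 GB in disk 6; 102 GB remain.
Put 142 GB in disk 7; 114 GB remain.
Put 136 GB in disk 8; 120 GB remain.
Put 135 GB in disk 9; 121 GB remain.
Put 61 GB in disk 1; 9 GB remain.
Put 59 GB in disk 2; 21 GB remain.
Put 59 GB in disk 3; 28 GB remain.
Put 50 GB in disk 4; 39 GB remain.
Put 48 GB in disk 5; 50 GB remain.
9 disks × 256 GB = 2304 GB; used 1700 GB; unused 604 GB.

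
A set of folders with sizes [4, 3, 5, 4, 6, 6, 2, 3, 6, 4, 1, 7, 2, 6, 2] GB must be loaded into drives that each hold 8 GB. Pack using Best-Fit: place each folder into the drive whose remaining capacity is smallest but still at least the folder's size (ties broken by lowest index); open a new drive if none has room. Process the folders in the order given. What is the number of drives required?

drive 1: place 4 GB, 4 GB left
drive 1: place 3 GB, 1 GB left
drive 2: place 5 GB, 3 GB left
drive 3: place 4 GB, 4 GB left
drive 4: place 6 GB, 2 GB left
drive 5: place 6 GB, 2 GB left
drive 4: place 2 GB, 0 GB left
drive 2: place 3 GB, 0 GB left
drive 6: place 6 GB, 2 GB left
drive 3: place 4 GB, 0 GB left
drive 1: place 1 GB, 0 GB left
drive 7: place 7 GB, 1 GB left
drive 5: place 2 GB, 0 GB left
drive 8: place 6 GB, 2 GB left
drive 6: place 2 GB, 0 GB left
Final drives: [4,3,1] [5,3] [4,4] [6,2] [6,2] [6,2] [7] [6].

8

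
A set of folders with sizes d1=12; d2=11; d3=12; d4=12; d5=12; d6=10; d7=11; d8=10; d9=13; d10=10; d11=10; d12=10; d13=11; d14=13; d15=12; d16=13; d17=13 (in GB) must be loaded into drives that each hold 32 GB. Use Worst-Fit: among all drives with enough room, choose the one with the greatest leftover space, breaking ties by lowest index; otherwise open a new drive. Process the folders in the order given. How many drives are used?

8 drives

Put d1 (12 GB) in drive 1; 20 GB remain.
Put d2 (11 GB) in drive 1; 9 GB remain.
Put d3 (12 GB) in drive 2; 20 GB remain.
Put d4 (12 GB) in drive 2; 8 GB remain.
Put d5 (12 GB) in drive 3; 20 GB remain.
Put d6 (10 GB) in drive 3; 10 GB remain.
Put d7 (11 GB) in drive 4; 21 GB remain.
Put d8 (10 GB) in drive 4; 11 GB remain.
Put d9 (13 GB) in drive 5; 19 GB remain.
Put d10 (10 GB) in drive 5; 9 GB remain.
Put d11 (10 GB) in drive 4; 1 GB remain.
Put d12 (10 GB) in drive 3; 0 GB remain.
Put d13 (11 GB) in drive 6; 21 GB remain.
Put d14 (13 GB) in drive 6; 8 GB remain.
Put d15 (12 GB) in drive 7; 20 GB remain.
Put d16 (13 GB) in drive 7; 7 GB remain.
Put d17 (13 GB) in drive 8; 19 GB remain.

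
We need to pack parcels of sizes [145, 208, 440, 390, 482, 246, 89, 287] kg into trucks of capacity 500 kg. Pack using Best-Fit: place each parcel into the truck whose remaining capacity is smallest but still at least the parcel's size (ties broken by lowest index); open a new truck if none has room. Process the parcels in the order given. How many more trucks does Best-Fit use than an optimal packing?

Best-Fit: [145,208] [440] [390,89] [482] [246] [287] → 6 trucks.
Total size 2287 kg; any packing needs at least ⌈2287/500⌉ = 5 trucks.
An optimal packing achieves that bound: [482] [440] [390,89] [287,208] [246,145] → 5 trucks.
Excess: 6 − 5 = 1.

1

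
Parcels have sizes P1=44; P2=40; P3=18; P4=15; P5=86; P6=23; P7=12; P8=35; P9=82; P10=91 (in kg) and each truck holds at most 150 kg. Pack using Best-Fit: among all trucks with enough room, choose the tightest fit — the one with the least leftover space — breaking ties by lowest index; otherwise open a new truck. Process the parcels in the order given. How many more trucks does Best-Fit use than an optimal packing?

Best-Fit: [44,40,18,15,23] [86,12,35] [82] [91] → 4 trucks.
Total size 446 kg; any packing needs at least ⌈446/150⌉ = 3 trucks.
An optimal packing achieves that bound: [91,44,15] [86,40,23] [82,35,18,12] → 3 trucks.
Excess: 4 − 3 = 1.

1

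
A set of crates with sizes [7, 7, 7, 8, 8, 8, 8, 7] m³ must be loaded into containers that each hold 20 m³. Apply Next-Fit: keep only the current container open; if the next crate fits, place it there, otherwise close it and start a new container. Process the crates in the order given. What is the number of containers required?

Put 7 m³ in container 1; 13 m³ remain.
Put 7 m³ in container 1; 6 m³ remain.
Put 7 m³ in container 2; 13 m³ remain.
Put 8 m³ in container 2; 5 m³ remain.
Put 8 m³ in container 3; 12 m³ remain.
Put 8 m³ in container 3; 4 m³ remain.
Put 8 m³ in container 4; 12 m³ remain.
Put 7 m³ in container 4; 5 m³ remain.

4 containers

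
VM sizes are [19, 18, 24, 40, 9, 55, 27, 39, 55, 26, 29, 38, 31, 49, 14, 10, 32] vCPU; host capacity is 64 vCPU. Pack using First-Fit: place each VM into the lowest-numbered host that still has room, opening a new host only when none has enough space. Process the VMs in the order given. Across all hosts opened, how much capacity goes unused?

125

19 vCPU → host 1 (remaining 45 vCPU)
18 vCPU → host 1 (remaining 27 vCPU)
24 vCPU → host 1 (remaining 3 vCPU)
40 vCPU → host 2 (remaining 24 vCPU)
9 vCPU → host 2 (remaining 15 vCPU)
55 vCPU → host 3 (remaining 9 vCPU)
27 vCPU → host 4 (remaining 37 vCPU)
39 vCPU → host 5 (remaining 25 vCPU)
55 vCPU → host 6 (remaining 9 vCPU)
26 vCPU → host 4 (remaining 11 vCPU)
29 vCPU → host 7 (remaining 35 vCPU)
38 vCPU → host 8 (remaining 26 vCPU)
31 vCPU → host 7 (remaining 4 vCPU)
49 vCPU → host 9 (remaining 15 vCPU)
14 vCPU → host 2 (remaining 1 vCPU)
10 vCPU → host 4 (remaining 1 vCPU)
32 vCPU → host 10 (remaining 32 vCPU)
10 hosts × 64 vCPU = 640 vCPU; used 515 vCPU; unused 125 vCPU.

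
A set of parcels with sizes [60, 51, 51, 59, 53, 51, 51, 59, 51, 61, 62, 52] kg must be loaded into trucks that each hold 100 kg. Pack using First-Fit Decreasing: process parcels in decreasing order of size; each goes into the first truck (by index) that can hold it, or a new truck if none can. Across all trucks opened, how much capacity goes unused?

539

Sorted descending: 62, 61, 60, 59, 59, 53, 52, 51, 51, 51, 51, 51.
62 kg → truck 1 (remaining 38 kg)
61 kg → truck 2 (remaining 39 kg)
60 kg → truck 3 (remaining 40 kg)
59 kg → truck 4 (remaining 41 kg)
59 kg → truck 5 (remaining 41 kg)
53 kg → truck 6 (remaining 47 kg)
52 kg → truck 7 (remaining 48 kg)
51 kg → truck 8 (remaining 49 kg)
51 kg → truck 9 (remaining 49 kg)
51 kg → truck 10 (remaining 49 kg)
51 kg → truck 11 (remaining 49 kg)
51 kg → truck 12 (remaining 49 kg)
12 trucks × 100 kg = 1200 kg; used 661 kg; unused 539 kg.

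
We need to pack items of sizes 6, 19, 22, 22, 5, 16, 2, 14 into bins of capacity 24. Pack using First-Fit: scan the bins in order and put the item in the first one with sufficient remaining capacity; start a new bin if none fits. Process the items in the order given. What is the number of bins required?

bin 1: place 6, 18 left
bin 2: place 19, 5 left
bin 3: place 22, 2 left
bin 4: place 22, 2 left
bin 1: place 5, 13 left
bin 5: place 16, 8 left
bin 1: place 2, 11 left
bin 6: place 14, 10 left
Final bins: [6,5,2] [19] [22] [22] [16] [14].

6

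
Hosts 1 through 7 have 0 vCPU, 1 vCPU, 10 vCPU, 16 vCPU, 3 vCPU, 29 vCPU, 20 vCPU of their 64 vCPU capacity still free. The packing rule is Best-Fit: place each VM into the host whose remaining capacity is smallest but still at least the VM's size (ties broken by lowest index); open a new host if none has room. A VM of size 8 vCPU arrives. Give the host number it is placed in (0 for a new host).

3

Hosts with room: host 3 (10 vCPU), host 4 (16 vCPU), host 6 (29 vCPU), host 7 (20 vCPU).
Tightest fit is host 3 with 10 vCPU free.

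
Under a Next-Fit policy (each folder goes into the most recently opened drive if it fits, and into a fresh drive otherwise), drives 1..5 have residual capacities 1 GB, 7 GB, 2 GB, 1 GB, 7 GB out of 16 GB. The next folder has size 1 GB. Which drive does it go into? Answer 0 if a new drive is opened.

Next-Fit only looks at drive 5, which has 7 GB free.
1 GB fits there.

5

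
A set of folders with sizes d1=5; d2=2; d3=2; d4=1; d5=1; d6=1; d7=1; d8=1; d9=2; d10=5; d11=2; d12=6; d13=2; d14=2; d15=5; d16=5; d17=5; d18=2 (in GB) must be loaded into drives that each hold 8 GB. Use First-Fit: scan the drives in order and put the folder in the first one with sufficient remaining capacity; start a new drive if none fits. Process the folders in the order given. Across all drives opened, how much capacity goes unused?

6

d1 (5 GB) → drive 1 (remaining 3 GB)
d2 (2 GB) → drive 1 (remaining 1 GB)
d3 (2 GB) → drive 2 (remaining 6 GB)
d4 (1 GB) → drive 1 (remaining 0 GB)
d5 (1 GB) → drive 2 (remaining 5 GB)
d6 (1 GB) → drive 2 (remaining 4 GB)
d7 (1 GB) → drive 2 (remaining 3 GB)
d8 (1 GB) → drive 2 (remaining 2 GB)
d9 (2 GB) → drive 2 (remaining 0 GB)
d10 (5 GB) → drive 3 (remaining 3 GB)
d11 (2 GB) → drive 3 (remaining 1 GB)
d12 (6 GB) → drive 4 (remaining 2 GB)
d13 (2 GB) → drive 4 (remaining 0 GB)
d14 (2 GB) → drive 5 (remaining 6 GB)
d15 (5 GB) → drive 5 (remaining 1 GB)
d16 (5 GB) → drive 6 (remaining 3 GB)
d17 (5 GB) → drive 7 (remaining 3 GB)
d18 (2 GB) → drive 6 (remaining 1 GB)
7 drives × 8 GB = 56 GB; used 50 GB; unused 6 GB.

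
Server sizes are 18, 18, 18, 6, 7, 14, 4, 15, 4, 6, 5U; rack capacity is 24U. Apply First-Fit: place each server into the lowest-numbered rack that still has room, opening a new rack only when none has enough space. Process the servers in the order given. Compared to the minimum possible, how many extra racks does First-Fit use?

First-Fit: [18,6] [18,4] [18,4] [7,14] [15,6] [5] → 6 racks.
Total size 115U; any packing needs at least ⌈115/24⌉ = 5 racks.
An optimal packing achieves that bound: [18,6] [18,6] [18,5] [15,7] [14,4,4] → 5 racks.
Excess: 6 − 5 = 1.

1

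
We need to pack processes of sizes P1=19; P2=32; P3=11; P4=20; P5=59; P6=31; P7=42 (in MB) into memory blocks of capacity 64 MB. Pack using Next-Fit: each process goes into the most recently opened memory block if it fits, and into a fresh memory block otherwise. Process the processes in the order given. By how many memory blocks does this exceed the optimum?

Next-Fit: [19,32,11] [20] [59] [31] [42] → 5 memory blocks.
Total size 214 MB; any packing needs at least ⌈214/64⌉ = 4 memory blocks.
An optimal packing achieves that bound: [59] [42,20] [32,31] [19,11] → 4 memory blocks.
Excess: 5 − 4 = 1.

1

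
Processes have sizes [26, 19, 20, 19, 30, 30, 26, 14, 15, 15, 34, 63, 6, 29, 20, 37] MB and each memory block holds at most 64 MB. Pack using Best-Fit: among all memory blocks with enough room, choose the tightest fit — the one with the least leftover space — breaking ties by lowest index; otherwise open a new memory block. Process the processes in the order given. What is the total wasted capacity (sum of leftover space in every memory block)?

26 MB → memory block 1 (remaining 38 MB)
19 MB → memory block 1 (remaining 19 MB)
20 MB → memory block 2 (remaining 44 MB)
19 MB → memory block 1 (remaining 0 MB)
30 MB → memory block 2 (remaining 14 MB)
30 MB → memory block 3 (remaining 34 MB)
26 MB → memory block 3 (remaining 8 MB)
14 MB → memory block 2 (remaining 0 MB)
15 MB → memory block 4 (remaining 49 MB)
15 MB → memory block 4 (remaining 34 MB)
34 MB → memory block 4 (remaining 0 MB)
63 MB → memory block 5 (remaining 1 MB)
6 MB → memory block 3 (remaining 2 MB)
29 MB → memory block 6 (remaining 35 MB)
20 MB → memory block 6 (remaining 15 MB)
37 MB → memory block 7 (remaining 27 MB)
7 memory blocks × 64 MB = 448 MB; used 403 MB; unused 45 MB.

45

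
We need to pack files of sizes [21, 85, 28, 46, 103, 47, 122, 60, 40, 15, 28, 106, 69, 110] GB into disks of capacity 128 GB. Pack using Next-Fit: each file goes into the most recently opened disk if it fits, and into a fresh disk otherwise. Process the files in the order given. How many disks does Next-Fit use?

Put 21 GB in disk 1; 107 GB remain.
Put 85 GB in disk 1; 22 GB remain.
Put 28 GB in disk 2; 100 GB remain.
Put 46 GB in disk 2; 54 GB remain.
Put 103 GB in disk 3; 25 GB remain.
Put 47 GB in disk 4; 81 GB remain.
Put 122 GB in disk 5; 6 GB remain.
Put 60 GB in disk 6; 68 GB remain.
Put 40 GB in disk 6; 28 GB remain.
Put 15 GB in disk 6; 13 GB remain.
Put 28 GB in disk 7; 100 GB remain.
Put 106 GB in disk 8; 22 GB remain.
Put 69 GB in disk 9; 59 GB remain.
Put 110 GB in disk 10; 18 GB remain.
Final disks: [21,85] [28,46] [103] [47] [122] [60,40,15] [28] [106] [69] [110].

10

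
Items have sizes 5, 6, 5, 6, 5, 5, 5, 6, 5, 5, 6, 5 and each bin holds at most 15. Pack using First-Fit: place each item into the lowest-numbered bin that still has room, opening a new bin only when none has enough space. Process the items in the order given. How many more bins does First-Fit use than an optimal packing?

1

First-Fit: [5,6] [5,6] [5,5,5] [6,5] [5,6] [5] → 6 bins.
Total size 64; any packing needs at least ⌈64/15⌉ = 5 bins.
An optimal packing achieves that bound: [6,6] [6,6] [5,5,5] [5,5,5] [5,5] → 5 bins.
Excess: 6 − 5 = 1.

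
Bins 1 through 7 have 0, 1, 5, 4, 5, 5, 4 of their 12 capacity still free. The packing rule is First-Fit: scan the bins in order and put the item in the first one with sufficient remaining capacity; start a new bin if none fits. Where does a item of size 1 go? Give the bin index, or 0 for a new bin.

Bins with room: bin 2 (1), bin 3 (5), bin 4 (4), bin 5 (5), bin 6 (5), bin 7 (4).
The first with room is bin 2.

2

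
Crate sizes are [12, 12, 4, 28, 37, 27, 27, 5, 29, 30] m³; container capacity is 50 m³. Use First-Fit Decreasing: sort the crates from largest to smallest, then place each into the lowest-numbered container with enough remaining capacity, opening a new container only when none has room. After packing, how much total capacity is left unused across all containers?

89

Sorted descending: 37, 30, 29, 28, 27, 27, 12, 12, 5, 4.
Put 37 m³ in container 1; 13 m³ remain.
Put 30 m³ in container 2; 20 m³ remain.
Put 29 m³ in container 3; 21 m³ remain.
Put 28 m³ in container 4; 22 m³ remain.
Put 27 m³ in container 5; 23 m³ remain.
Put 27 m³ in container 6; 23 m³ remain.
Put 12 m³ in container 1; 1 m³ remain.
Put 12 m³ in container 2; 8 m³ remain.
Put 5 m³ in container 2; 3 m³ remain.
Put 4 m³ in container 3; 17 m³ remain.
6 containers × 50 m³ = 300 m³; used 211 m³; unused 89 m³.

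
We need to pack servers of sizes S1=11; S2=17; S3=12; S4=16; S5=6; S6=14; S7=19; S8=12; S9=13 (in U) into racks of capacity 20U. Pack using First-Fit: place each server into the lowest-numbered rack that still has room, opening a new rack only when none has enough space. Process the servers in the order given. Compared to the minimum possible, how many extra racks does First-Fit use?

First-Fit: [11,6] [17] [12] [16] [14] [19] [12] [13] → 8 racks.
8 servers exceed 10U (half the capacity), and no two of those can share a rack, so at least 8 racks are needed.
So 8 is already optimal.

0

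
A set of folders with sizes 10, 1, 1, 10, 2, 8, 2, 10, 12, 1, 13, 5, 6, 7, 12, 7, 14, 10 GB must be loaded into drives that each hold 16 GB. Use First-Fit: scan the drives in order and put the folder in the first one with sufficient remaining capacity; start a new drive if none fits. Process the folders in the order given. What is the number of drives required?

10

Put 10 GB in drive 1; 6 GB remain.
Put 1 GB in drive 1; 5 GB remain.
Put 1 GB in drive 1; 4 GB remain.
Put 10 GB in drive 2; 6 GB remain.
Put 2 GB in drive 1; 2 GB remain.
Put 8 GB in drive 3; 8 GB remain.
Put 2 GB in drive 1; 0 GB remain.
Put 10 GB in drive 4; 6 GB remain.
Put 12 GB in drive 5; 4 GB remain.
Put 1 GB in drive 2; 5 GB remain.
Put 13 GB in drive 6; 3 GB remain.
Put 5 GB in drive 2; 0 GB remain.
Put 6 GB in drive 3; 2 GB remain.
Put 7 GB in drive 7; 9 GB remain.
Put 12 GB in drive 8; 4 GB remain.
Put 7 GB in drive 7; 2 GB remain.
Put 14 GB in drive 9; 2 GB remain.
Put 10 GB in drive 10; 6 GB remain.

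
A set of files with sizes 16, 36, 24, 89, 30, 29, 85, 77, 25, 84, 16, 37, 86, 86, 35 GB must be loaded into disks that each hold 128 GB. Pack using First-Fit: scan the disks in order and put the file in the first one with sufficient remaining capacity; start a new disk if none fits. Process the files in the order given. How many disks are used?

16 GB → disk 1 (remaining 112 GB)
36 GB → disk 1 (remaining 76 GB)
24 GB → disk 1 (remaining 52 GB)
89 GB → disk 2 (remaining 39 GB)
30 GB → disk 1 (remaining 22 GB)
29 GB → disk 2 (remaining 10 GB)
85 GB → disk 3 (remaining 43 GB)
77 GB → disk 4 (remaining 51 GB)
25 GB → disk 3 (remaining 18 GB)
84 GB → disk 5 (remaining 44 GB)
16 GB → disk 1 (remaining 6 GB)
37 GB → disk 4 (remaining 14 GB)
86 GB → disk 6 (remaining 42 GB)
86 GB → disk 7 (remaining 42 GB)
35 GB → disk 5 (remaining 9 GB)

7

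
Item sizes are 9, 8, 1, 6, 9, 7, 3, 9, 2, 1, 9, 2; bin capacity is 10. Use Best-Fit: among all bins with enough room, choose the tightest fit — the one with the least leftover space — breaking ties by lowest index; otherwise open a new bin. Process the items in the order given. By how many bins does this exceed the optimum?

Best-Fit: [9,1] [8,2] [6,2] [9,1] [7,3] [9] [9] → 7 bins.
Total size 66; any packing needs at least ⌈66/10⌉ = 7 bins.
So 7 is already optimal.

0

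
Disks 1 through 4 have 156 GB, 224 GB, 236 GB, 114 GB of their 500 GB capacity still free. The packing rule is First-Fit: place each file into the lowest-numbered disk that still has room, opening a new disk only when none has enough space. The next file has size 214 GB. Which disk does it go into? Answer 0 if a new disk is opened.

2

Disks with room: disk 2 (224 GB), disk 3 (236 GB).
The first with room is disk 2.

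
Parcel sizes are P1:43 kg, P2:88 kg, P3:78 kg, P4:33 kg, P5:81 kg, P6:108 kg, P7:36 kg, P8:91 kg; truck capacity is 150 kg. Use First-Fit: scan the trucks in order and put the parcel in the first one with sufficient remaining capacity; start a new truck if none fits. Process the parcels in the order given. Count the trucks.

Put P1 (43 kg) in truck 1; 107 kg remain.
Put P2 (88 kg) in truck 1; 19 kg remain.
Put P3 (78 kg) in truck 2; 72 kg remain.
Put P4 (33 kg) in truck 2; 39 kg remain.
Put P5 (81 kg) in truck 3; 69 kg remain.
Put P6 (108 kg) in truck 4; 42 kg remain.
Put P7 (36 kg) in truck 2; 3 kg remain.
Put P8 (91 kg) in truck 5; 59 kg remain.

5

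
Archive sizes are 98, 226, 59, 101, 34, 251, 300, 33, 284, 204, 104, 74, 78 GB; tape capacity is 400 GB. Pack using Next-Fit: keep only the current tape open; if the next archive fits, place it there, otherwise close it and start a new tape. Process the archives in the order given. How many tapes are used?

6

Put 98 GB in tape 1; 302 GB remain.
Put 226 GB in tape 1; 76 GB remain.
Put 59 GB in tape 1; 17 GB remain.
Put 101 GB in tape 2; 299 GB remain.
Put 34 GB in tape 2; 265 GB remain.
Put 251 GB in tape 2; 14 GB remain.
Put 300 GB in tape 3; 100 GB remain.
Put 33 GB in tape 3; 67 GB remain.
Put 284 GB in tape 4; 116 GB remain.
Put 204 GB in tape 5; 196 GB remain.
Put 104 GB in tape 5; 92 GB remain.
Put 74 GB in tape 5; 18 GB remain.
Put 78 GB in tape 6; 322 GB remain.
Final tapes: [98,226,59] [101,34,251] [300,33] [284] [204,104,74] [78].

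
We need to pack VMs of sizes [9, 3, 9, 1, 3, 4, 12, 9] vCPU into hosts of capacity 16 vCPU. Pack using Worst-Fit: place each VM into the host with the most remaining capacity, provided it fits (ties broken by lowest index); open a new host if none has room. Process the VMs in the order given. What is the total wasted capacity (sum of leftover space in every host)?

14

Put 9 vCPU in host 1; 7 vCPU remain.
Put 3 vCPU in host 1; 4 vCPU remain.
Put 9 vCPU in host 2; 7 vCPU remain.
Put 1 vCPU in host 2; 6 vCPU remain.
Put 3 vCPU in host 2; 3 vCPU remain.
Put 4 vCPU in host 1; 0 vCPU remain.
Put 12 vCPU in host 3; 4 vCPU remain.
Put 9 vCPU in host 4; 7 vCPU remain.
4 hosts × 16 vCPU = 64 vCPU; used 50 vCPU; unused 14 vCPU.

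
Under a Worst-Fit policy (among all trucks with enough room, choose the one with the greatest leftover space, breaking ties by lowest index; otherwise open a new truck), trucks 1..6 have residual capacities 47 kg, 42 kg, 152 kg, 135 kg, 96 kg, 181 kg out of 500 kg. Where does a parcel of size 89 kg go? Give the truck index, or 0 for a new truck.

6

Trucks with room: truck 3 (152 kg), truck 4 (135 kg), truck 5 (96 kg), truck 6 (181 kg).
Most room is truck 6 with 181 kg free.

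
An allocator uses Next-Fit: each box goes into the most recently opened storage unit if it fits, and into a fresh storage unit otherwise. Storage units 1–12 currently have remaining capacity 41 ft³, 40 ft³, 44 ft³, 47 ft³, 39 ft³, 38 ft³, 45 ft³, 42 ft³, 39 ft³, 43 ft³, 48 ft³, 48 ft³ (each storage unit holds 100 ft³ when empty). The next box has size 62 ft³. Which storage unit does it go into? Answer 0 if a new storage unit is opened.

Next-Fit only looks at storage unit 12, which has 48 ft³ free.
62 ft³ does not fit, so a new storage unit is opened.

0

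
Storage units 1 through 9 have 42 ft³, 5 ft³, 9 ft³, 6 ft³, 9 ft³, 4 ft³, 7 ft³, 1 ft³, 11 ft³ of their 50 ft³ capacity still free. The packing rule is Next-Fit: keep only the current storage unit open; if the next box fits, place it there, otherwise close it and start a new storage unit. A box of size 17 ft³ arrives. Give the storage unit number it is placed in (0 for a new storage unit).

0

Next-Fit only looks at storage unit 9, which has 11 ft³ free.
17 ft³ does not fit, so a new storage unit is opened.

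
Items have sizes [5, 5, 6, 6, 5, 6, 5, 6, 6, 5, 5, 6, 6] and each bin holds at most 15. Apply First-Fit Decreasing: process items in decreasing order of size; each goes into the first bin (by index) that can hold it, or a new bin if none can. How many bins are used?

6

Sorted descending: 6, 6, 6, 6, 6, 6, 6, 5, 5, 5, 5, 5, 5.
bin 1: place 6, 9 left
bin 1: place 6, 3 left
bin 2: place 6, 9 left
bin 2: place 6, 3 left
bin 3: place 6, 9 left
bin 3: place 6, 3 left
bin 4: place 6, 9 left
bin 4: place 5, 4 left
bin 5: place 5, 10 left
bin 5: place 5, 5 left
bin 5: place 5, 0 left
bin 6: place 5, 10 left
bin 6: place 5, 5 left
Final bins: [6,6] [6,6] [6,6] [6,5] [5,5,5] [5,5].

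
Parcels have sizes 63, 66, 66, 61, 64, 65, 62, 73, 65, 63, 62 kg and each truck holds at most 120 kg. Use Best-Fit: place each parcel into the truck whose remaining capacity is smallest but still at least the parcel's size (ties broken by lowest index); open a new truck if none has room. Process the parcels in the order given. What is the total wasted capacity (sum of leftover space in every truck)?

610

63 kg → truck 1 (remaining 57 kg)
66 kg → truck 2 (remaining 54 kg)
66 kg → truck 3 (remaining 54 kg)
61 kg → truck 4 (remaining 59 kg)
64 kg → truck 5 (remaining 56 kg)
65 kg → truck 6 (remaining 55 kg)
62 kg → truck 7 (remaining 58 kg)
73 kg → truck 8 (remaining 47 kg)
65 kg → truck 9 (remaining 55 kg)
63 kg → truck 10 (remaining 57 kg)
62 kg → truck 11 (remaining 58 kg)
11 trucks × 120 kg = 1320 kg; used 710 kg; unused 610 kg.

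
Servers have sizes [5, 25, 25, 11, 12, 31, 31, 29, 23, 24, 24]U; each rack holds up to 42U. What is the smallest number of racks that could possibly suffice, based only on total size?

Total size = 5 + 25 + 25 + 11 + 12 + 31 + 31 + 29 + 23 + 24 + 24 = 240U.
⌈240 / 42⌉ = 6.

6 racks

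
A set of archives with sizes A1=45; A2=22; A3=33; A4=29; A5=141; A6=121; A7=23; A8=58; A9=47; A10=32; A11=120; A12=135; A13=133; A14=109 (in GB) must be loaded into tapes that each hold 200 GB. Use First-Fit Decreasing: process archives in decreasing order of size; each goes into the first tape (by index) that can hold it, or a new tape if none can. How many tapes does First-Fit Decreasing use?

6 tapes

Sorted descending: 141, 135, 133, 121, 120, 109, 58, 47, 45, 33, 32, 29, 23, 22.
tape 1: place 141 GB, 59 GB left
tape 2: place 135 GB, 65 GB left
tape 3: place 133 GB, 67 GB left
tape 4: place 121 GB, 79 GB left
tape 5: place 120 GB, 80 GB left
tape 6: place 109 GB, 91 GB left
tape 1: place 58 GB, 1 GB left
tape 2: place 47 GB, 18 GB left
tape 3: place 45 GB, 22 GB left
tape 4: place 33 GB, 46 GB left
tape 4: place 32 GB, 14 GB left
tape 5: place 29 GB, 51 GB left
tape 5: place 23 GB, 28 GB left
tape 3: place 22 GB, 0 GB left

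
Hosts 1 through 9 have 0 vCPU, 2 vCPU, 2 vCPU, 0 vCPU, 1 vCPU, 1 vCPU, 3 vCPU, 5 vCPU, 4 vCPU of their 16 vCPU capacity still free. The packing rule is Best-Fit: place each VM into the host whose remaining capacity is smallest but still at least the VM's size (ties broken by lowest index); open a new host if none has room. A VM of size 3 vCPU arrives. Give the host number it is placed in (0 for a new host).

7

Hosts with room: host 7 (3 vCPU), host 8 (5 vCPU), host 9 (4 vCPU).
Tightest fit is host 7 with 3 vCPU free.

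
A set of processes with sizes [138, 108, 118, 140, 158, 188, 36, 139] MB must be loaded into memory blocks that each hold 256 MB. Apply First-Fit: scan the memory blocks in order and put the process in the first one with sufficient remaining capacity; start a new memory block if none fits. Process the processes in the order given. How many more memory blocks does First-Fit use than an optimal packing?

1

First-Fit: [138,108] [118,36] [140] [158] [188] [139] → 6 memory blocks.
Total size 1025 MB; any packing needs at least ⌈1025/256⌉ = 5 memory blocks.
An optimal packing achieves that bound: [188,36] [158] [140,108] [139] [138,118] → 5 memory blocks.
Excess: 6 − 5 = 1.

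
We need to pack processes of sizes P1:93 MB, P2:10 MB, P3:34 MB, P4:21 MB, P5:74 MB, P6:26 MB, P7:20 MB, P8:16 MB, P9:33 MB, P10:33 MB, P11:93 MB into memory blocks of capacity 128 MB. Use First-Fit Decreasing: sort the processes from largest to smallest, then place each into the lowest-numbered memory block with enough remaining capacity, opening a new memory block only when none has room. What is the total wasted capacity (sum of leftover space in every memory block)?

59

Sorted descending: 93, 93, 74, 34, 33, 33, 26, 21, 20, 16, 10.
Put 93 MB in memory block 1; 35 MB remain.
Put 93 MB in memory block 2; 35 MB remain.
Put 74 MB in memory block 3; 54 MB remain.
Put 34 MB in memory block 1; 1 MB remain.
Put 33 MB in memory block 2; 2 MB remain.
Put 33 MB in memory block 3; 21 MB remain.
Put 26 MB in memory block 4; 102 MB remain.
Put 21 MB in memory block 3; 0 MB remain.
Put 20 MB in memory block 4; 82 MB remain.
Put 16 MB in memory block 4; 66 MB remain.
Put 10 MB in memory block 4; 56 MB remain.
4 memory blocks × 128 MB = 512 MB; used 453 MB; unused 59 MB.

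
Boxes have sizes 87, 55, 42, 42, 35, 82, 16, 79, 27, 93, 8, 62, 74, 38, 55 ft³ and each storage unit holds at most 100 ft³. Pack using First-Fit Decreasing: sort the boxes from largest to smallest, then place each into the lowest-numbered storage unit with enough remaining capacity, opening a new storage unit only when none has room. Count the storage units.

9

Sorted descending: 93, 87, 82, 79, 74, 62, 55, 55, 42, 42, 38, 35, 27, 16, 8.
Put 93 ft³ in storage unit 1; 7 ft³ remain.
Put 87 ft³ in storage unit 2; 13 ft³ remain.
Put 82 ft³ in storage unit 3; 18 ft³ remain.
Put 79 ft³ in storage unit 4; 21 ft³ remain.
Put 74 ft³ in storage unit 5; 26 ft³ remain.
Put 62 ft³ in storage unit 6; 38 ft³ remain.
Put 55 ft³ in storage unit 7; 45 ft³ remain.
Put 55 ft³ in storage unit 8; 45 ft³ remain.
Put 42 ft³ in storage unit 7; 3 ft³ remain.
Put 42 ft³ in storage unit 8; 3 ft³ remain.
Put 38 ft³ in storage unit 6; 0 ft³ remain.
Put 35 ft³ in storage unit 9; 65 ft³ remain.
Put 27 ft³ in storage unit 9; 38 ft³ remain.
Put 16 ft³ in storage unit 3; 2 ft³ remain.
Put 8 ft³ in storage unit 2; 5 ft³ remain.
Final storage units: [93] [87,8] [82,16] [79] [74] [62,38] [55,42] [55,42] [35,27].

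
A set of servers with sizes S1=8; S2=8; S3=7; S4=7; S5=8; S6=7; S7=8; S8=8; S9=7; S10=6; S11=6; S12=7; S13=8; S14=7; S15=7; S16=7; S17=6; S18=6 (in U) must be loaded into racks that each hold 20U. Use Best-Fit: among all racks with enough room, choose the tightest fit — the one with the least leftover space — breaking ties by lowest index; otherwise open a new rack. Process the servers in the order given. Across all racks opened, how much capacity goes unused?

S1 (8U) → rack 1 (remaining 12U)
S2 (8U) → rack 1 (remaining 4U)
S3 (7U) → rack 2 (remaining 13U)
S4 (7U) → rack 2 (remaining 6U)
S5 (8U) → rack 3 (remaining 12U)
S6 (7U) → rack 3 (remaining 5U)
S7 (8U) → rack 4 (remaining 12U)
S8 (8U) → rack 4 (remaining 4U)
S9 (7U) → rack 5 (remaining 13U)
S10 (6U) → rack 2 (remaining 0U)
S11 (6U) → rack 5 (remaining 7U)
S12 (7U) → rack 5 (remaining 0U)
S13 (8U) → rack 6 (remaining 12U)
S14 (7U) → rack 6 (remaining 5U)
S15 (7U) → rack 7 (remaining 13U)
S16 (7U) → rack 7 (remaining 6U)
S17 (6U) → rack 7 (remaining 0U)
S18 (6U) → rack 8 (remaining 14U)
8 racks × 20U = 160U; used 128U; unused 32U.

32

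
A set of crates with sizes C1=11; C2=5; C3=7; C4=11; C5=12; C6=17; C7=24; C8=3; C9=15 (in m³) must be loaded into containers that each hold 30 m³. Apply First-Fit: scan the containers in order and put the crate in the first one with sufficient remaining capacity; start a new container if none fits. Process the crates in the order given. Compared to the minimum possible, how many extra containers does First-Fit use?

1

First-Fit: [11,5,7,3] [11,12] [17] [24] [15] → 5 containers.
Total size 105 m³; any packing needs at least ⌈105/30⌉ = 4 containers.
An optimal packing achieves that bound: [24,5] [17,12] [15,11,3] [11,7] → 4 containers.
Excess: 5 − 4 = 1.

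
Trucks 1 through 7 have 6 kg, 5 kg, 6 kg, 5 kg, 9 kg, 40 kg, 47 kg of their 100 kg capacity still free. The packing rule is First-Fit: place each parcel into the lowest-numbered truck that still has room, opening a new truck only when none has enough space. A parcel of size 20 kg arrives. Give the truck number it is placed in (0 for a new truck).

Trucks with room: truck 6 (40 kg), truck 7 (47 kg).
The first with room is truck 6.

6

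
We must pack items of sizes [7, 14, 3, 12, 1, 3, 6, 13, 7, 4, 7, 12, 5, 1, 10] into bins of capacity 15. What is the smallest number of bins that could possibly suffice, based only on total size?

7

Total size = 7 + 14 + 3 + 12 + 1 + 3 + 6 + 13 + 7 + 4 + 7 + 12 + 5 + 1 + 10 = 105.
⌈105 / 15⌉ = 7.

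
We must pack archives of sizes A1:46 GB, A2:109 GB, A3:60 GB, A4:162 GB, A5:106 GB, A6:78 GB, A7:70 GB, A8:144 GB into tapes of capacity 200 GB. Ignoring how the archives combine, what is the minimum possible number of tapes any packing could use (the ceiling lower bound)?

Total size = 46 + 109 + 60 + 162 + 106 + 78 + 70 + 144 = 775 GB.
⌈775 / 200⌉ = 4.

4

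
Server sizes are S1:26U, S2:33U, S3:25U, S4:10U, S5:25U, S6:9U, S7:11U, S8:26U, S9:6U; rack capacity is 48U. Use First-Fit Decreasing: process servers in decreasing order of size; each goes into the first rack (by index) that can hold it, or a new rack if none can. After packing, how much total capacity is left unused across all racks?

Sorted descending: 33, 26, 26, 25, 25, 11, 10, 9, 6.
Put 33U in rack 1; 15U remain.
Put 26U in rack 2; 22U remain.
Put 26U in rack 3; 22U remain.
Put 25U in rack 4; 23U remain.
Put 25U in rack 5; 23U remain.
Put 11U in rack 1; 4U remain.
Put 10U in rack 2; 12U remain.
Put 9U in rack 2; 3U remain.
Put 6U in rack 3; 16U remain.
5 racks × 48U = 240U; used 171U; unused 69U.

69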